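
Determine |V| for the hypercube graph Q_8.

An n-cube has 2^n vertices; for n = 8 that is 2^8 = 256.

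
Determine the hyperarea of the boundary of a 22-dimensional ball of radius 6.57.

|∂B_22(6.57)| ≈ 2.39215e+16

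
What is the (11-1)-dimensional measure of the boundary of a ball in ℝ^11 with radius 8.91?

The surface area of an n-ball is 2π^(n/2) r^(n-1) / Γ(n/2). For n=11, r=8.91: 6.53544e+10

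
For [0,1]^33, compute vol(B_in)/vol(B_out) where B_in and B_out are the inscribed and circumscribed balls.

The radii are 1/2 and 1√33/2, so the volume ratio is (1/√33)^33 = 33^{-33/2} ≈ 8.80076e-26.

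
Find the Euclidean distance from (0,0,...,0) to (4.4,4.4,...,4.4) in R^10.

Diagonal = √10 · 4.4 ≈ 13.914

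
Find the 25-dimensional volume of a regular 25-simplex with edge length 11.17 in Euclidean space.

V = (11.17^25 / 25!) · √((25+1) / 2^25) ≈ 0.00902185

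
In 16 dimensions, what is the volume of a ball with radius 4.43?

The n-ball volume is π^(n/2)·r^n/Γ(n/2+1). With n=16, r=4.43: V ≈ 5.17771e+09.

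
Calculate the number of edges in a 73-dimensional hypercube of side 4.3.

Each of the 2^73 = 9444732965739290427392 vertices has degree 73; total edges = 73·2^73/2 = 344732753249484100599808.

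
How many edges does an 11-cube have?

Each of the 2^11 = 2048 vertices has degree 11; total edges = 11·2^11/2 = 11264.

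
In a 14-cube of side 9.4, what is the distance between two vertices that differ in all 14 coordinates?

d = √(9.4² + 9.4² + ... + 9.4²) [14 terms] = √(14·9.4²) = 9.4√14 ≈ 35.1716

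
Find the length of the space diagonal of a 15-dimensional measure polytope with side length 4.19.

Diagonal = √15 · 4.19 ≈ 16.2278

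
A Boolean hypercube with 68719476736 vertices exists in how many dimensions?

The n-cube has 2^n vertices, and 68719476736 = 2^36, so n = 36.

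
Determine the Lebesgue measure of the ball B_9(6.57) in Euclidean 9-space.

Volume = π^{9/2}·(6.57)^9/Γ(11/2) ≈ 7.52326e+07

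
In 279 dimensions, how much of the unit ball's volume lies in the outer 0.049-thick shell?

1 - (1-0.049)^279 ≈ 0.9999991827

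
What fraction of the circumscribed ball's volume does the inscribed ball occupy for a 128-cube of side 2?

V_in / V_out = (r_in/r_out)^128 = (1/√128)^128 = 128^(-128/2) ≈ 1.37582e-135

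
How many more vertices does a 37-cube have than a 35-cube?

The 37-cube has 2^37 = 137438953472 vertices. The 35-cube has 2^35 = 34359738368 vertices. Difference: 137438953472 - 34359738368 = 103079215104.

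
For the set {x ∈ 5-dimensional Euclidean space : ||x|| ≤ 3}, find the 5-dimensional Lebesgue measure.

V = 648·π^2/5 ≈ 1279.1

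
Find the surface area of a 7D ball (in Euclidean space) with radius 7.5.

|∂B_7(7.5)| = 759375·π^3/4 ≈ 5.88635e+06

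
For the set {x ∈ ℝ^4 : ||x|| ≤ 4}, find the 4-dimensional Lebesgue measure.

V = 128·π^2 ≈ 1263.31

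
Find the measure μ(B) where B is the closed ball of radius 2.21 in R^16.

Volume = π^{16/2}·(2.21)^16/Γ(9) ≈ 76200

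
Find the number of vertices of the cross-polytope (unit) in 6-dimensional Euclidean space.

An n-cross-polytope has 2^(k+1)·C(n,k+1) k-faces. Here 2^1·C(6,1) = 2·6 = 12.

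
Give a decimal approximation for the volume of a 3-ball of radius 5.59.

V_3(5.59) = π^(3/2) · (5.59)^3 / Γ(3/2 + 1) ≈ 731.685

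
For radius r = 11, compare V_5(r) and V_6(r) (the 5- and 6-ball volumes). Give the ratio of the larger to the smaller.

V_5(11) ≈ 847738, V_6(11) ≈ 9.15492e+06. The 6-ball is larger by a factor of 10.8.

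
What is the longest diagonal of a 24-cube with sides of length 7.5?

||(7.5,7.5,...,7.5)|| = √(24)·7.5 ≈ 36.7423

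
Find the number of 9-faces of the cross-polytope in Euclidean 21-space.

Number of 9-faces = 2^(9+1) · C(21,9+1) = 1024 · 352716 = 361181184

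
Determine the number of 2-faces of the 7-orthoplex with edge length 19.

An n-cross-polytope has 2^(k+1)·C(n,k+1) k-faces. Here 2^3·C(7,3) = 8·35 = 280.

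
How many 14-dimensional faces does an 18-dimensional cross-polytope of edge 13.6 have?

Number of 14-faces = 2^(14+1) · C(18,14+1) = 32768 · 816 = 26738688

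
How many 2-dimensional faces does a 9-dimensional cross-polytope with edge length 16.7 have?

Each 2-face is the convex hull of 3 vertices, one chosen as ±e_i from each of 3 distinct axes: 2^3·C(9,3) = 672.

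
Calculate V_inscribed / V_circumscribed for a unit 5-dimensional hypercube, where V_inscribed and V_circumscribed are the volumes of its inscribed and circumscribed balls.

V_in/V_out = n^(-n/2) = 5^(-5/2) ≈ 0.0178885.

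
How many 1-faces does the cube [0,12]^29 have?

Each of the 2^29 = 536870912 vertices has degree 29; total edges = 29·2^29/2 = 7784628224.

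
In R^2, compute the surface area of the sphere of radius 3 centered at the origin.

The surface area of an n-ball is 2π^(n/2) r^(n-1) / Γ(n/2). For n=2, r=3: 2πr = 2π·3 ≈ 18.8496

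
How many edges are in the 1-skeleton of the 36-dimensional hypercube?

The 36-cube has n·2^(n-1) = 36·2^35 = 36·34359738368 = 1236950581248 edges.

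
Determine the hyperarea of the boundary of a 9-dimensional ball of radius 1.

S_9(1) = 2·π^(9/2)·(1)^8 / Γ(9/2) = 32·π^4/105 ≈ 29.6866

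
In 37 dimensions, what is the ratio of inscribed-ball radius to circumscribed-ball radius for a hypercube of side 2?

r_in = 2/2 (half the side); r_out = 2√37/2 (half the diagonal). Ratio = 1/√37 ≈ 0.164399.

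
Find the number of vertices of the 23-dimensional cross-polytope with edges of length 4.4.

An n-cross-polytope has 2n vertices; here n = 23, giving 46.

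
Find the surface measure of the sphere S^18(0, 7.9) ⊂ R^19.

The surface area of an n-ball is 2π^(n/2) r^(n-1) / Γ(n/2). For n=19, r=7.9: 1.27241e+16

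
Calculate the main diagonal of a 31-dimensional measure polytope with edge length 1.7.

The space diagonal of an n-cube of side s is s√n. Here 1.7·√31 ≈ 9.4652.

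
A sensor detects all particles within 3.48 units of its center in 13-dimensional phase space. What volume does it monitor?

Volume = π^{13/2}·(3.48)^13/Γ(15/2) ≈ 9.99704e+06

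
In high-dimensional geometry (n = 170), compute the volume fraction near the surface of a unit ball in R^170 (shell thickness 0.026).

1 - (1-0.026)^170 ≈ 0.988649 ≈ 98.86%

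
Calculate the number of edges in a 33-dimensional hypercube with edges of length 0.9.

Number of 1-faces = C(33,1)·2^(33-1) = 33·4294967296 = 141733920768.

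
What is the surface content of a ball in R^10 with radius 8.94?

S_10(8.94) = 2·π^(10/2)·(8.94)^9 / Γ(10/2) ≈ 9.30263e+09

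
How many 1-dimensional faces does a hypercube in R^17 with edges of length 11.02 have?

Choose 1 of 17 axes to span the face (C(17,1) = 17 ways), then fix each of the remaining 16 coordinates at one of its two extreme values (2^16 = 65536 ways): 17·65536 = 1114112.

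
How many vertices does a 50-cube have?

Each vertex is a binary string of length 50, so there are 2^50 = 1125899906842624.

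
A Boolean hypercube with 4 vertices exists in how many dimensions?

2^n = 4 ⇒ n = log_2(4) = 2.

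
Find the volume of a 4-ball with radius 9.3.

The n-ball volume is π^(n/2)·r^n/Γ(n/2+1). With n=4, r=9.3: V ≈ 36914.9.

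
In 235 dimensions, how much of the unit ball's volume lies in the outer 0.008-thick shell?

Shell fraction = 1 - (1-0.008)^235 ≈ 0.848559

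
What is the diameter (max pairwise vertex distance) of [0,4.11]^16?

Diagonal = √16 · 4.11 = 16.44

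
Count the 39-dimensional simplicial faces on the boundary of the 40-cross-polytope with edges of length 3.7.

Each 39-face is the convex hull of 40 vertices, one chosen as ±e_i from each of 40 distinct axes: 2^40·C(40,40) = 1099511627776.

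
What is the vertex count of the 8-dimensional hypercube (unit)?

The 8-cube has 2^8 = 256 vertices.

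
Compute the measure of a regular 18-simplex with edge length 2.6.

Volume = 2.6^18 · √(19/2^18) / 18! ≈ 3.92e-11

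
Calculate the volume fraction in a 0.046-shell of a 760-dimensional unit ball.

V(inner)/V(outer) = ((1-0.046)/1)^760 ≈ 2.863e-16, so the shell fraction is 1 - 2.863e-16.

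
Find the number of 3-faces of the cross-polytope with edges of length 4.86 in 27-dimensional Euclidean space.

f_3(27-orthoplex) = 2^4 · (27 choose 4) = 280800.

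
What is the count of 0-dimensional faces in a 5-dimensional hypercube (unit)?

An n-cube has C(n,k)·2^(n-k) k-faces. Here C(5,0)·2^5 = 1·32 = 32.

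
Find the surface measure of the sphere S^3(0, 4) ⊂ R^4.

|∂B_4(4)| = 128·π^2 ≈ 1263.31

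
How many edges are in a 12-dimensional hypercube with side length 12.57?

f_1(12-cube) = (12 choose 1) · 2^11 = 24576.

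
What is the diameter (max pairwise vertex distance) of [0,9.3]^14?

Diagonal = √14 · 9.3 ≈ 34.7974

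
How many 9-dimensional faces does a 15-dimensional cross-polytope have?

Number of 9-faces = 2^(9+1) · C(15,9+1) = 1024 · 3003 = 3075072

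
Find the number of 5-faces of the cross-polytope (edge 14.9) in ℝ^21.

An n-cross-polytope has 2^(k+1)·C(n,k+1) k-faces. Here 2^6·C(21,6) = 64·54264 = 3472896.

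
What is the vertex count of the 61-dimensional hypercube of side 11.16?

Each vertex is a binary string of length 61, so there are 2^61 = 2305843009213693952.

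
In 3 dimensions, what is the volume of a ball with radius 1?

V_3(1) = π^(3/2) · (1)^3 / Γ(3/2 + 1) = 4·π/3 ≈ 4.18879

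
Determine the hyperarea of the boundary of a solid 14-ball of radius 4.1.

S_14(4.1) = 2·π^(14/2)·(4.1)^13 / Γ(14/2) ≈ 7.76134e+08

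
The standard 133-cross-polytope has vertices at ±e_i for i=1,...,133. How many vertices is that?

The 133-dimensional cross-polytope has 2n = 2·133 = 266 vertices.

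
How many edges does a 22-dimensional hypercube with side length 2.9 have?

Number of 1-faces = C(22,1)·2^(22-1) = 22·2097152 = 46137344.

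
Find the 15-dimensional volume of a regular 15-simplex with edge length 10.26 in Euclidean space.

V_15 = √(16) · 10.26^15 / (15! · 2^(15/2)) ≈ 24.834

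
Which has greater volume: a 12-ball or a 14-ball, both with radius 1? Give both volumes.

V_12(1) ≈ 1.33526. V_14(1) ≈ 0.599265. The 12-ball is larger.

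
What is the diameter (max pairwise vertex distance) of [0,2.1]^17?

Diagonal = √17 · 2.1 ≈ 8.65852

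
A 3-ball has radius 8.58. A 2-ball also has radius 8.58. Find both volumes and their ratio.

V_3(8.58) ≈ 2645.76. V_2(8.58) ≈ 231.273. Ratio V_3/V_2 ≈ 11.44.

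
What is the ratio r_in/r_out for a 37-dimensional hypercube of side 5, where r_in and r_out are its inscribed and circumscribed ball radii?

r_in = 5/2 (half the side); r_out = 5√37/2 (half the diagonal). Ratio = 1/√37 ≈ 0.164399.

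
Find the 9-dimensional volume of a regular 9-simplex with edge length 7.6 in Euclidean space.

V_9 = √(10) · 7.6^9 / (9! · 2^(9/2)) ≈ 32.578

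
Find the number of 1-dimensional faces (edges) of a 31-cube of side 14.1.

Each of the 2^31 = 2147483648 vertices has degree 31; total edges = 31·2^31/2 = 33285996544.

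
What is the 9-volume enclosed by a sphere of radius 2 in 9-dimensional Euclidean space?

The n-ball volume is π^(n/2)·r^n/Γ(n/2+1). With n=9, r=2: V = 16384·π^4/945 ≈ 1688.84.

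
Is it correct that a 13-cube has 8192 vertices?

True. The 13-cube has 2^13 = 8192 vertices.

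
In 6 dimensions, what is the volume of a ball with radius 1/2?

V = π^3/384 ≈ 0.0807455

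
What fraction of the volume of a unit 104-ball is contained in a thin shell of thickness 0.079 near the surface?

Shell fraction = 1 - (1-0.079)^104 ≈ 0.999808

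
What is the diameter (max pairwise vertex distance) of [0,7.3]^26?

The space diagonal of an n-cube of side s is s√n. Here 7.3·√26 ≈ 37.2228.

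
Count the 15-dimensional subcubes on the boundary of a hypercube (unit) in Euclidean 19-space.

f_15(19-cube) = (19 choose 15) · 2^4 = 62016.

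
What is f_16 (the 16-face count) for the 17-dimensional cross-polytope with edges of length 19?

Each 16-face is the convex hull of 17 vertices, one chosen as ±e_i from each of 17 distinct axes: 2^17·C(17,17) = 131072.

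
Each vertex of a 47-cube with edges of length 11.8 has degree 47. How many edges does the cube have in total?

Number of 1-faces = C(47,1)·2^(47-1) = 47·70368744177664 = 3307330976350208.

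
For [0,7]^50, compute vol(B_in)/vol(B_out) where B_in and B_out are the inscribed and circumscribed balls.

V_in/V_out = n^(-n/2) = 50^(-50/2) ≈ 3.35544e-43.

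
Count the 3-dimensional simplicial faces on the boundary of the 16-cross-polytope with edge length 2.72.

f_3(16-orthoplex) = 2^4 · (16 choose 4) = 29120.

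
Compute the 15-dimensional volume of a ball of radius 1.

V = 256·π^7/2027025 ≈ 0.381443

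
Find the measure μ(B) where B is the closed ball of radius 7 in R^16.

Volume = π^{16/2}·(7)^16/Γ(9) = 4747561509943·π^8/5760 ≈ 7.82073e+12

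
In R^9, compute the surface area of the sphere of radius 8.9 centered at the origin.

S_9(8.9) = 2·π^(9/2)·(8.9)^8 / Γ(9/2) ≈ 1.16864e+09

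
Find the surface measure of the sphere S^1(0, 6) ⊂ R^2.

S = n·V_n(r)/r = 2·V_2(6)/6 (volume-to-surface relation), giving 2πr = 2π·6 ≈ 37.6991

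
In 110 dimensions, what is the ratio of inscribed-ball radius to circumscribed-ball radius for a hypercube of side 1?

Ratio = (s/2)/(s√110/2) = 110^(-1/2) ≈ 0.0953463.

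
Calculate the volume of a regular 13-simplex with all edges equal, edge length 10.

V = (10^13 / 13!) · √((13+1) / 2^13) ≈ 66.3879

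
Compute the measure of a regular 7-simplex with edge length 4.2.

Volume = 4.2^7 · √(8/2^7) / 7! ≈ 1.14355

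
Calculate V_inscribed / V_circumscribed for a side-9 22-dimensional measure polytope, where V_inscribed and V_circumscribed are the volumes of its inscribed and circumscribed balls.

V_in / V_out = (r_in/r_out)^22 = (1/√22)^22 = 22^(-22/2) ≈ 1.7114e-15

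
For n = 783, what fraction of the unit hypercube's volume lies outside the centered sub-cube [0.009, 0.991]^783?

Shell fraction = 1 - (1-0.018)^783 ≈ 0.9999993343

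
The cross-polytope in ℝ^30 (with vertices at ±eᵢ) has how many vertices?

The vertices are ±e_1, ..., ±e_30, so there are 2·30 = 60.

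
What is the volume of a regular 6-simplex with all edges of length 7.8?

For a regular n-simplex with edge a, V = (a^n / n!)·√((n+1)/2^n). With a=7.8, n=6: V ≈ 103.441.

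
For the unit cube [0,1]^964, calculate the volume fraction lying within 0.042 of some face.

Shell fraction = 1 - (1-0.084)^964 ≈ 1 - 1.85e-37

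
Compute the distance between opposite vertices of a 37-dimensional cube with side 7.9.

The space diagonal of an n-cube of side s is s√n. Here 7.9·√37 ≈ 48.0538.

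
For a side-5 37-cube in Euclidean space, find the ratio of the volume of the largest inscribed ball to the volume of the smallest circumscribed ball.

V_in / V_out = (r_in/r_out)^37 = (1/√37)^37 = 37^(-37/2) ≈ 9.73348e-30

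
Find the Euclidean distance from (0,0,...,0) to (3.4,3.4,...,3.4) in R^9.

Diagonal = √9 · 3.4 = 10.2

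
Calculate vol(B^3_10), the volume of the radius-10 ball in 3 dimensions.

The n-ball volume is π^(n/2)·r^n/Γ(n/2+1). With n=3, r=10: V = 4000·π/3 ≈ 4188.79.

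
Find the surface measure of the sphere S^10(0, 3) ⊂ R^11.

The surface area of an n-ball is 2π^(n/2) r^(n-1) / Γ(n/2). For n=11, r=3: 139968·π^5/35 ≈ 1.2238e+06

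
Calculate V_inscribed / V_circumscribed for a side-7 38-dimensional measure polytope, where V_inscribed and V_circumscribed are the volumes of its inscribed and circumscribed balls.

V_in/V_out = n^(-n/2) = 38^(-38/2) ≈ 9.64077e-31.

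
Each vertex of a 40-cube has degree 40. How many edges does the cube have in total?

An n-cube has n·2^(n-1) edges. With n = 40: 40·549755813888 = 21990232555520.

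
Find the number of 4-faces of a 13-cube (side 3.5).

Number of 4-faces = C(13,4) · 2^(13-4) = 715 · 512 = 366080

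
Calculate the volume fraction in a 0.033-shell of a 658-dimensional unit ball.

1 - (1-0.033)^658 ≈ 1 - 2.574e-10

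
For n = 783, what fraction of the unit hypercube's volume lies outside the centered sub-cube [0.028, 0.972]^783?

The inner cube has side 1-2·0.028 = 0.944 and volume (0.944)^783 ≈ 2.53e-20, so the shell holds 1 - 2.53e-20 of the volume.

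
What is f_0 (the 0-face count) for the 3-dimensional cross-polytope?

f_0(3-orthoplex) = 2^1 · (3 choose 1) = 6.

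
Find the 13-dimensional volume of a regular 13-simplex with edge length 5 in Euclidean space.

V_13 = √(14) · 5^13 / (13! · 2^(13/2)) ≈ 0.00810399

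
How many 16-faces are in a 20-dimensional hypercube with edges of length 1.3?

Number of 16-faces = C(20,16) · 2^(20-16) = 4845 · 16 = 77520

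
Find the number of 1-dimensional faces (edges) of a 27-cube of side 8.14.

An n-cube has n·2^(n-1) edges. With n = 27: 27·67108864 = 1811939328.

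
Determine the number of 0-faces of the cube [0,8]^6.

f_0(6-cube) = (6 choose 0) · 2^6 = 64.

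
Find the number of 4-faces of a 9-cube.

f_4(9-cube) = (9 choose 4) · 2^5 = 4032.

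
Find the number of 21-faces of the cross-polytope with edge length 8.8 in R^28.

f_21(28-orthoplex) = 2^22 · (28 choose 22) = 1580162088960.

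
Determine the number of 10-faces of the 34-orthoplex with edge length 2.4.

Each 10-face is the convex hull of 11 vertices, one chosen as ±e_i from each of 11 distinct axes: 2^11·C(34,11) = 585928212480.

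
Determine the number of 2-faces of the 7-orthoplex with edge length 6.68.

Number of 2-faces = 2^(2+1) · C(7,2+1) = 8 · 35 = 280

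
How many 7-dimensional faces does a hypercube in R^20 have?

Choose 7 of 20 axes to span the face (C(20,7) = 77520 ways), then fix each of the remaining 13 coordinates at one of its two extreme values (2^13 = 8192 ways): 77520·8192 = 635043840.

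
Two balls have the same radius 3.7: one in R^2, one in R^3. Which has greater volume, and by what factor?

V_2(3.7) ≈ 43.0084, V_3(3.7) ≈ 212.175. The 3-ball is larger by a factor of 4.933.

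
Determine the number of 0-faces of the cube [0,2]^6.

Number of 0-faces = C(6,0) · 2^(6-0) = 1 · 64 = 64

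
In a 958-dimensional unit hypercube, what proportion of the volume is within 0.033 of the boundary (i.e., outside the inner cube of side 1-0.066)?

The inner cube has side 1-2·0.033 = 0.934 and volume (0.934)^958 ≈ 3.911e-29, so the shell holds 1 - 3.911e-29 of the volume.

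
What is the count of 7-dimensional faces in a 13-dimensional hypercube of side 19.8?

Choose 7 of 13 axes to span the face (C(13,7) = 1716 ways), then fix each of the remaining 6 coordinates at one of its two extreme values (2^6 = 64 ways): 1716·64 = 109824.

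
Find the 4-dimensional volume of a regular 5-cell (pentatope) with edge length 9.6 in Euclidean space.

For a regular n-simplex with edge a, V = (a^n / n!)·√((n+1)/2^n). With a=9.6, n=4: V ≈ 197.833.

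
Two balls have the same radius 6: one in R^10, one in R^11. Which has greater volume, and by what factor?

V_10(6) ≈ 1.54199e+08, V_11(6) ≈ 6.83547e+08. The 11-ball is larger by a factor of 4.433.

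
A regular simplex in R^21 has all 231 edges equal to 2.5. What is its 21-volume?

For a regular n-simplex with edge a, V = (a^n / n!)·√((n+1)/2^n). With a=2.5, n=21: V ≈ 1.44143e-14.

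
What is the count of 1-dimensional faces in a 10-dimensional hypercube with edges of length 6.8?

An n-cube has C(n,k)·2^(n-k) k-faces. Here C(10,1)·2^9 = 10·512 = 5120.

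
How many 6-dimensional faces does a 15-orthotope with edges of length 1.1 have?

f_6(15-cube) = (15 choose 6) · 2^9 = 2562560.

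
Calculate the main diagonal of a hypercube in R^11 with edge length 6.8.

||(6.8,6.8,...,6.8)|| = √(11)·6.8 ≈ 22.553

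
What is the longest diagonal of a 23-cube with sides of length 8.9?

||(8.9,8.9,...,8.9)|| = √(23)·8.9 ≈ 42.6829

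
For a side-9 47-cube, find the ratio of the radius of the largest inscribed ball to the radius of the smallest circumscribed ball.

r_in = 9/2 (half the side); r_out = 9√47/2 (half the diagonal). Ratio = 1/√47 ≈ 0.145865.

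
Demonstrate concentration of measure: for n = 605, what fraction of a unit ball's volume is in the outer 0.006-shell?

1 - (1-0.006)^605 ≈ 0.973772 ≈ 97.38%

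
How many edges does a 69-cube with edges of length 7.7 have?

Each of the 2^69 = 590295810358705651712 vertices has degree 69; total edges = 69·2^69/2 = 20365205457375344984064.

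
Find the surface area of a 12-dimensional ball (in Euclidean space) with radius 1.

S_12(1) = 2·π^(12/2)·(1)^11 / Γ(12/2) = π^6/60 ≈ 16.0232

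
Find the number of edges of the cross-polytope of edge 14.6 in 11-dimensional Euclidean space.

Each 1-face is the convex hull of 2 vertices, one chosen as ±e_i from each of 2 distinct axes: 2^2·C(11,2) = 220.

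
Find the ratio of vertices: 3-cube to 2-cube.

The 3-cube has 2^3 = 8 vertices. The 2-cube has 2^2 = 4 vertices. Ratio: 8/4 = 2.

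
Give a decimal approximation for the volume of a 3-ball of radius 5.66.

The n-ball volume is π^(n/2)·r^n/Γ(n/2+1). With n=3, r=5.66: V ≈ 759.518.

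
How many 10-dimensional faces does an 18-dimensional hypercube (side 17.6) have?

Number of 10-faces = C(18,10) · 2^(18-10) = 43758 · 256 = 11202048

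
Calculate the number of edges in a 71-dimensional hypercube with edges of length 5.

Number of 1-faces = C(71,1)·2^(71-1) = 71·1180591620717411303424 = 83822005070936202543104.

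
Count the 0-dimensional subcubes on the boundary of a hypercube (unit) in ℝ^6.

f_0(6-cube) = (6 choose 0) · 2^6 = 64.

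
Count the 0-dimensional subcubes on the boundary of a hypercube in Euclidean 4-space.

An n-cube has C(n,k)·2^(n-k) k-faces. Here C(4,0)·2^4 = 1·16 = 16.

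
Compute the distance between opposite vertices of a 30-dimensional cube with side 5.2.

Diagonal = √30 · 5.2 ≈ 28.4816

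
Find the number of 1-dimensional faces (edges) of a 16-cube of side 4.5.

Each of the 2^16 = 65536 vertices has degree 16; total edges = 16·2^16/2 = 524288.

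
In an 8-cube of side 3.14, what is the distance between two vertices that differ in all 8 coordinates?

The space diagonal of an n-cube of side s is s√n. Here 3.14·√8 ≈ 8.88126.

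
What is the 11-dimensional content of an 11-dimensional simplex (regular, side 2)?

For a regular n-simplex with edge a, V = (a^n / n!)·√((n+1)/2^n). With a=2, n=11: V ≈ 3.92735e-06.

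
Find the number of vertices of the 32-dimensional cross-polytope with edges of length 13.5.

An n-cross-polytope has 2n vertices; here n = 32, giving 64.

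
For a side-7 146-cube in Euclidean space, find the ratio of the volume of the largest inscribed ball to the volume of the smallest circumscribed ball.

V_in/V_out = n^(-n/2) = 146^(-146/2) ≈ 1.00517e-158.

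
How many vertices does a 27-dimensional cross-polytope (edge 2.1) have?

Number of vertices = 2n = 54.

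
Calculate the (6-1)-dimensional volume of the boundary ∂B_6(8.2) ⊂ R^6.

S = n·V_n(r)/r = 6·V_6(8.2)/8.2 (volume-to-surface relation), giving 1.14953e+06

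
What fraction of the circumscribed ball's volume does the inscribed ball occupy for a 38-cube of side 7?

V_in / V_out = (r_in/r_out)^38 = (1/√38)^38 = 38^(-38/2) ≈ 9.64077e-31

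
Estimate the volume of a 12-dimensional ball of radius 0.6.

The n-ball volume is π^(n/2)·r^n/Γ(n/2+1). With n=12, r=0.6: V ≈ 0.00290658.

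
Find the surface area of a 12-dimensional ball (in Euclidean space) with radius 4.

S_12(4) = 2·π^(12/2)·(4)^11 / Γ(12/2) = 1048576·π^6/15 ≈ 6.7206e+07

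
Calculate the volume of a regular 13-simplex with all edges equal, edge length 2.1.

For a regular n-simplex with edge a, V = (a^n / n!)·√((n+1)/2^n). With a=2.1, n=13: V ≈ 1.02551e-07.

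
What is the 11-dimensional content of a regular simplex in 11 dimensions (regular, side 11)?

V = (11^11 / 11!) · √((11+1) / 2^11) ≈ 547.129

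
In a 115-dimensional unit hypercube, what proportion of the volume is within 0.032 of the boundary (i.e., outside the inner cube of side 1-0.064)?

Shell fraction = 1 - (1-0.064)^115 ≈ 0.999503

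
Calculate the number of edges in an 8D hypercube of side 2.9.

The 8-cube has n·2^(n-1) = 8·2^7 = 8·128 = 1024 edges.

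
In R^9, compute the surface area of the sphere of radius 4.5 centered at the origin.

|∂B_9(4.5)| = 14348907·π^4/280 ≈ 4.99184e+06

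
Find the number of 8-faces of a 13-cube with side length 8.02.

Number of 8-faces = C(13,8) · 2^(13-8) = 1287 · 32 = 41184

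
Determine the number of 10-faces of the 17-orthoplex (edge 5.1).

An n-cross-polytope has 2^(k+1)·C(n,k+1) k-faces. Here 2^11·C(17,11) = 2048·12376 = 25346048.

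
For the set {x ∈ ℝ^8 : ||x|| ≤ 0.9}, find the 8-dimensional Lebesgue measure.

Volume = π^{8/2}·(0.9)^8/Γ(5) ≈ 1.74714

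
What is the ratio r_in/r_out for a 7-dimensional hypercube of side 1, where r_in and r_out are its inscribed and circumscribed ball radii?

Ratio = (s/2)/(s√7/2) = 7^(-1/2) ≈ 0.377964.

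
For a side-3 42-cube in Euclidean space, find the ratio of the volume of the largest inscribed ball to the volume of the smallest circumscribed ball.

The radii are 3/2 and 3√42/2, so the volume ratio is (1/√42)^42 = 42^{-42/2} ≈ 8.1614e-35.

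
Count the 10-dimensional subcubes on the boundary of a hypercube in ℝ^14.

An n-cube has C(n,k)·2^(n-k) k-faces. Here C(14,10)·2^4 = 1001·16 = 16016.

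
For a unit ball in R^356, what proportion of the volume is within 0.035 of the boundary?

Shell fraction = 1 - (1-0.035)^356 ≈ 0.9999968974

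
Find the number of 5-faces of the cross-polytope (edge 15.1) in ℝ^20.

f_5(20-orthoplex) = 2^6 · (20 choose 6) = 2480640.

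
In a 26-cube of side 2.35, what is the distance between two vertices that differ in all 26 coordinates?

Diagonal = √26 · 2.35 ≈ 11.9827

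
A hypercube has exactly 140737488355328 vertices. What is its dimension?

Since 2^n = 140737488355328, we have n = 47.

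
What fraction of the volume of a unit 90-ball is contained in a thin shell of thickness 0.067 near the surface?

V(inner)/V(outer) = ((1-0.067)/1)^90 ≈ 0.001947, so the shell fraction is 0.998053.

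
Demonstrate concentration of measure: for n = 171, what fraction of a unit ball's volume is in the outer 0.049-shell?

1 - (1-0.049)^171 ≈ 0.999814 ≈ 99.9814%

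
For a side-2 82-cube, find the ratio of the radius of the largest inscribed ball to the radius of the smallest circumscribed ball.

For an n-cube of any side s, the inradius is s/2 and the circumradius is s√n/2, so the ratio is 1/√82 ≈ 0.110432.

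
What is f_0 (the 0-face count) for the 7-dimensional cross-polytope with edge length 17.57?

Each 0-face is the convex hull of 1 vertex, one chosen as ±e_i from each of 1 distinct axis: 2^1·C(7,1) = 14.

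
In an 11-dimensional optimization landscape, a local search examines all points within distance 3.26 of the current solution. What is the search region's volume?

V_11(3.26) = π^(11/2) · (3.26)^11 / Γ(11/2 + 1) ≈ 832719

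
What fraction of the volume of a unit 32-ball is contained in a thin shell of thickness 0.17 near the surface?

Shell fraction = 1 - (1-0.17)^32 ≈ 0.997427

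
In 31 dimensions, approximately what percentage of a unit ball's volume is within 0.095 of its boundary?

1 - (1-0.095)^31 ≈ 0.954699 ≈ 95.47%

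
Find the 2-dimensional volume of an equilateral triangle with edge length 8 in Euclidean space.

Area = (√3/4) · 8² = 27.7128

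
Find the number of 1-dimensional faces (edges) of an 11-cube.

Number of 1-faces = C(11,1)·2^(11-1) = 11·1024 = 11264.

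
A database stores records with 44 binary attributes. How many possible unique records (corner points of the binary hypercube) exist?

Number of vertices = 2^44 = 17592186044416.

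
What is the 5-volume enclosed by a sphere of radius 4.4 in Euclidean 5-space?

V_5(4.4) = π^(5/2) · (4.4)^5 / Γ(5/2 + 1) ≈ 8680.84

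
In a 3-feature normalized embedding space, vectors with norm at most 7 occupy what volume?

V = 1372·π/3 ≈ 1436.76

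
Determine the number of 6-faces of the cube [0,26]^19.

f_6(19-cube) = (19 choose 6) · 2^13 = 222265344.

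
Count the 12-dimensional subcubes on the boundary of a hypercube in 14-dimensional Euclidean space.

An n-cube has C(n,k)·2^(n-k) k-faces. Here C(14,12)·2^2 = 91·4 = 364.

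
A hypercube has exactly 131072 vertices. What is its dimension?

n = log_2(131072) = 17.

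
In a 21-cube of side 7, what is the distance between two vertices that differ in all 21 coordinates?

Diagonal = √21 · 7 ≈ 32.078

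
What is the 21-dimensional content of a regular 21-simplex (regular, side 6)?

V_21 = √(22) · 6^21 / (21! · 2^(21/2)) ≈ 1.39068e-06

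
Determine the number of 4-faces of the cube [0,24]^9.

f_4(9-cube) = (9 choose 4) · 2^5 = 4032.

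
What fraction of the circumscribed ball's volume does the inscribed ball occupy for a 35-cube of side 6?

V_in/V_out = n^(-n/2) = 35^(-35/2) ≈ 9.52378e-28.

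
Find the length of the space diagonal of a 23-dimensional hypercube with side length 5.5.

Diagonal = √23 · 5.5 ≈ 26.3771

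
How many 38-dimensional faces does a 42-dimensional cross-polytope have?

Number of 38-faces = 2^(38+1) · C(42,38+1) = 549755813888 · 11480 = 6311196743434240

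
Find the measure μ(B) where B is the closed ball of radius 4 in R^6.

Volume = π^{6/2}·(4)^6/Γ(4) = 2048·π^3/3 ≈ 21167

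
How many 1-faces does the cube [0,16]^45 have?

The 45-cube has n·2^(n-1) = 45·2^44 = 45·17592186044416 = 791648371998720 edges.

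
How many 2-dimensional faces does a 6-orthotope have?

Number of 2-faces = C(6,2) · 2^(6-2) = 15 · 16 = 240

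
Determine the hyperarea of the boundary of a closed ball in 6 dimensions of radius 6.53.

S = n·V_n(r)/r = 6·V_6(6.53)/6.53 (volume-to-surface relation), giving 368142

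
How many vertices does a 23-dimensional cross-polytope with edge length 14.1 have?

The vertices are ±e_1, ..., ±e_23, so there are 2·23 = 46.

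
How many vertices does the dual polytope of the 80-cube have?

Number of vertices = 2n = 160.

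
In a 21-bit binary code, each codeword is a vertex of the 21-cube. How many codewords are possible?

Number of vertices = 2^21 = 2097152.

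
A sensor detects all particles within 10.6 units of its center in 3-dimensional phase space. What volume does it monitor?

Volume = π^{3/2}·(10.6)^3/Γ(5/2) ≈ 4988.92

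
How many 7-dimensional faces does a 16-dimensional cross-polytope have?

f_7(16-orthoplex) = 2^8 · (16 choose 8) = 3294720.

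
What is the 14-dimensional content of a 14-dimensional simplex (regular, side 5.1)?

For a regular n-simplex with edge a, V = (a^n / n!)·√((n+1)/2^n). With a=5.1, n=14: V ≈ 0.00279518.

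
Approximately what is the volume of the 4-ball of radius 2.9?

The n-ball volume is π^(n/2)·r^n/Γ(n/2+1). With n=4, r=2.9: V ≈ 349.029.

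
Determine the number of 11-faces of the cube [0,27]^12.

Choose 11 of 12 axes to span the face (C(12,11) = 12 ways), then fix each of the remaining 1 coordinate at one of its two extreme values (2^1 = 2 ways): 12·2 = 24.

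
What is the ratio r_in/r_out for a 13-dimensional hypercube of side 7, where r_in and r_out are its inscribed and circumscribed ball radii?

Ratio = (s/2)/(s√13/2) = 13^(-1/2) ≈ 0.27735.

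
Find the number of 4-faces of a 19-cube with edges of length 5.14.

f_4(19-cube) = (19 choose 4) · 2^15 = 127008768.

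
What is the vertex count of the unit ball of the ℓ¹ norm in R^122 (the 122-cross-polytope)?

The 122-dimensional cross-polytope has 2n = 2·122 = 244 vertices.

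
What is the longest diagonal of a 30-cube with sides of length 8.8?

d = √(8.8² + 8.8² + ... + 8.8²) [30 terms] = √(30·8.8²) = 8.8√30 ≈ 48.1996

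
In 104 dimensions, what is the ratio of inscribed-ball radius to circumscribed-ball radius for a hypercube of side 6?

Ratio = (s/2)/(s√104/2) = 104^(-1/2) ≈ 0.0980581.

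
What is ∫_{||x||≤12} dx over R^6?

V_6(12) = π^(6/2) · (12)^6 / Γ(6/2 + 1) = 497664·π^3 ≈ 1.54307e+07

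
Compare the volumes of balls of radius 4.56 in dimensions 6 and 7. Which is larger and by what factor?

V_6(4.56) ≈ 46460.9, V_7(4.56) ≈ 193702. The 7-ball is larger by a factor of 4.169.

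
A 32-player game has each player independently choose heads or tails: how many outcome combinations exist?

The 32-cube has 2^32 = 4294967296 vertices.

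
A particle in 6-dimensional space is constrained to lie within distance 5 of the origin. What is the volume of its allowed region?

V_6(5) = π^(6/2) · (5)^6 / Γ(6/2 + 1) = 15625·π^3/6 ≈ 80745.5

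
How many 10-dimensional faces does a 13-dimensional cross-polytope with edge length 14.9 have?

An n-cross-polytope has 2^(k+1)·C(n,k+1) k-faces. Here 2^11·C(13,11) = 2048·78 = 159744.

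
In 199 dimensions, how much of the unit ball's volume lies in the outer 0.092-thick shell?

V(inner)/V(outer) = ((1-0.092)/1)^199 ≈ 4.561e-09, so the shell fraction is 0.9999999954.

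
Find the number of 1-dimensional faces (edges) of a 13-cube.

The 13-cube has n·2^(n-1) = 13·2^12 = 13·4096 = 53248 edges.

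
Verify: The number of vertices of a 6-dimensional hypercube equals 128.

False. The 6-cube has 2^6 = 64 vertices.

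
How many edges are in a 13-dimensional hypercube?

Choose 1 of 13 axes to span the face (C(13,1) = 13 ways), then fix each of the remaining 12 coordinates at one of its two extreme values (2^12 = 4096 ways): 13·4096 = 53248.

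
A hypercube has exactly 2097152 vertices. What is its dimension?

2^n = 2097152 ⇒ n = log_2(2097152) = 21.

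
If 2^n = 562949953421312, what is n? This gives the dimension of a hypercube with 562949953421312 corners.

2^n = 562949953421312 ⇒ n = log_2(562949953421312) = 49.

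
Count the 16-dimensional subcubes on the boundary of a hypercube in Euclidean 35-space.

Choose 16 of 35 axes to span the face (C(35,16) = 4059928950 ways), then fix each of the remaining 19 coordinates at one of its two extreme values (2^19 = 524288 ways): 4059928950·524288 = 2128572029337600.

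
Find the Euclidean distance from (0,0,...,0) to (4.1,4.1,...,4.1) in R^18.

Diagonal = √18 · 4.1 ≈ 17.3948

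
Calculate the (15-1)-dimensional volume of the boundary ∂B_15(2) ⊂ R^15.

|∂B_15(2)| = 4194304·π^7/135135 ≈ 93743.5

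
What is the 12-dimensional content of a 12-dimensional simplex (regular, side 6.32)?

Volume = 6.32^12 · √(13/2^12) / 12! ≈ 0.477595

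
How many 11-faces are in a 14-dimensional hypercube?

f_11(14-cube) = (14 choose 11) · 2^3 = 2912.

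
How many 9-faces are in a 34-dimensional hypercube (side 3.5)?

An n-cube has C(n,k)·2^(n-k) k-faces. Here C(34,9)·2^25 = 52451256·33554432 = 1759972102766592.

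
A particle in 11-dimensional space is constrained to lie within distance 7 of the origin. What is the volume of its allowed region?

The n-ball volume is π^(n/2)·r^n/Γ(n/2+1). With n=11, r=7: V = 18078415936·π^5/1485 ≈ 3.72549e+09.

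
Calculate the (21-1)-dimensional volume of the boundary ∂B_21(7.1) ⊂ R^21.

|∂B_21(7.1)| ≈ 3.10409e+16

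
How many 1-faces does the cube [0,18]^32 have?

Number of 1-faces = C(32,1)·2^(32-1) = 32·2147483648 = 68719476736.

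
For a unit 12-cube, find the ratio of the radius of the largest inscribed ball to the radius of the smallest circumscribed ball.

r_in / r_out = (1/2) / (1√12/2) = 1/√12 ≈ 0.288675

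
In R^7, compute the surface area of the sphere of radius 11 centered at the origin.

S_7(11) = 2·π^(7/2)·(11)^6 / Γ(7/2) = 28344976·π^3/15 ≈ 5.85915e+07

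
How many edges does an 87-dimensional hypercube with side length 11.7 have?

An n-cube has n·2^(n-1) edges. With n = 87: 87·77371252455336267181195264 = 6731298963614255244763987968.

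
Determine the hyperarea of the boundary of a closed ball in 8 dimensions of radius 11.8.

S_8(11.8) = 2·π^(8/2)·(11.8)^7 / Γ(8/2) ≈ 1.03431e+09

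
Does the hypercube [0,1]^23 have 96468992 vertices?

False. The 23-cube has 2^23 = 8388608 vertices.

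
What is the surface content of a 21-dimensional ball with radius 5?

S = n·V_n(r)/r = 21·V_21(5)/5 (volume-to-surface relation), giving 7812500000000000·π^10/26189163 ≈ 2.79362e+13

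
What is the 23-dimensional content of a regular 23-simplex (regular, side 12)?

V = (12^23 / 23!) · √((23+1) / 2^23) ≈ 0.433446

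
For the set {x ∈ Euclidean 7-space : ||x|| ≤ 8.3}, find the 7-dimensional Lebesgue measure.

The n-ball volume is π^(n/2)·r^n/Γ(n/2+1). With n=7, r=8.3: V ≈ 1.28211e+07.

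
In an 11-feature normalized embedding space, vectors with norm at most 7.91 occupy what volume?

V_11(7.91) = π^(11/2) · (7.91)^11 / Γ(11/2 + 1) ≈ 1.42905e+10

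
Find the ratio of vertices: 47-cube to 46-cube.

The 47-cube has 2^47 = 140737488355328 vertices. The 46-cube has 2^46 = 70368744177664 vertices. Ratio: 140737488355328/70368744177664 = 2.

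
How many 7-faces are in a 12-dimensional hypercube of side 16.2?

f_7(12-cube) = (12 choose 7) · 2^5 = 25344.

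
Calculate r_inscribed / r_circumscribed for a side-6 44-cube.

r_in / r_out = (6/2) / (6√44/2) = 1/√44 ≈ 0.150756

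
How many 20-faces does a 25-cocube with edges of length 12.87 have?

Number of 20-faces = 2^(20+1) · C(25,20+1) = 2097152 · 12650 = 26528972800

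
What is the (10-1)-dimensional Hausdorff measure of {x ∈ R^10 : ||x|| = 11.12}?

S = n·V_n(r)/r = 10·V_10(11.12)/11.12 (volume-to-surface relation), giving 6.62996e+10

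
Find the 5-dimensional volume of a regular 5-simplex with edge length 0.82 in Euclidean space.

V = (0.82^5 / 5!) · √((5+1) / 2^5) ≈ 0.00133779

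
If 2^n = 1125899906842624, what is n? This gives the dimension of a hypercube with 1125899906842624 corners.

Since 2^n = 1125899906842624, we have n = 50.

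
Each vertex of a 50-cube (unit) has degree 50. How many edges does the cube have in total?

Each of the 2^50 = 1125899906842624 vertices has degree 50; total edges = 50·2^50/2 = 28147497671065600.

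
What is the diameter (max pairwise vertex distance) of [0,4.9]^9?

Diagonal = √9 · 4.9 = 14.7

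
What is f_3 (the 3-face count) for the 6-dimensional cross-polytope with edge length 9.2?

f_3(6-orthoplex) = 2^4 · (6 choose 4) = 240.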